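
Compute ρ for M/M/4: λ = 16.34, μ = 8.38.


ρ = λ/(cμ) = 16.34/(4·8.38) = 16.34/33.52 = 0.4875

Final: 0.4875


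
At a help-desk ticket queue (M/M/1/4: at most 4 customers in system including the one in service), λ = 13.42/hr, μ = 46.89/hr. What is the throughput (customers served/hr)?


ρ = 0.2862; P_K = (1−ρ)ρ^4/(1−ρ^5) = 0.004798
λ_eff = λ(1 − P_K) = 13.42·(1 − 0.004798) = 13.42·0.995202 = 13.3556 /hr

Final: 13.3556 /hr


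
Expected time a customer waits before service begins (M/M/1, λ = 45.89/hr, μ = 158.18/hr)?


ρ = 45.89/158.18 = 0.2901
Wq = ρ/(μ−λ) = 0.2901/(158.18 − 45.89) = 0.2901/112.29 = 0.002584 hr

Final: 0.002584 hr


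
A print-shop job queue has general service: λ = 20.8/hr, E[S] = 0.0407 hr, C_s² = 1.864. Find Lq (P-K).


ρ = λ·E[S] = 20.8·0.0407 = 0.8466
Lq = ρ²(1+C_s²)/(2(1−ρ)) = 0.7167·(1+1.864)/(2·0.1534)
= 0.7167·2.8640/0.3069 = 6.68836

Final: 6.68836


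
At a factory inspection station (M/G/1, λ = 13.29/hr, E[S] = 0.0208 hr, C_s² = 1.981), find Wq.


ρ = λ·E[S] = 13.29·0.0208 = 0.2764
E[S²] = E[S]²(1+C_s²) = 0.0208²·(1+1.981) = 0.001290
Wq = λ·E[S²]/(2(1−ρ)) = 13.29·0.001290/(2·0.7236) = 0.01184 hr

Final: 0.01184 hr


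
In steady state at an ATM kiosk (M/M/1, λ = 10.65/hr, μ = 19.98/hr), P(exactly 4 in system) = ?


ρ = 10.65/19.98 = 0.5330
P_n = (1−ρ)·ρ^n = (1 − 0.5330)·0.5330^4 = 0.4670·0.080727 = 0.037697

Final: 0.037697


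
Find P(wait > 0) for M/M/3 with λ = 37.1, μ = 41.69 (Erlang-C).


a = λ/μ = 0.8899; ρ = a/3 = 0.2966
P₀ = 0.407688 (from M/M/c formula)
C(c,a) = [a^c/(c!(1−ρ))]·P₀ = [0.70474/(6·0.7034)]·0.407688
= 0.16699·0.407688 = 0.068080

Final: 0.068080


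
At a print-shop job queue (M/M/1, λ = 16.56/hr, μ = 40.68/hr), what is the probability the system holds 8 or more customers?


ρ = 16.56/40.68 = 0.4071
P(N ≥ n) = ρ^n = 0.4071^8 = 0.0007541

Final: 0.0007541


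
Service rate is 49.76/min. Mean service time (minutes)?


Mean service time = 1/μ = 1/49.76 minute = 0.02010 minute
In minutes: 0.02010 × 1 = 0.02010 min

Final: 0.02010 min


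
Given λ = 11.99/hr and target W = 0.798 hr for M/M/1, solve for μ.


W = 1/(μ−λ) ⇒ μ − λ = 1/W = 1/0.798 = 1.2531
μ = λ + 1/W = 11.99 + 1.2531 = 13.2431 per hr

Final: 13.2431 /hr


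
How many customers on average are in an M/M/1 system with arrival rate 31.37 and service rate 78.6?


ρ = λ/μ = 31.37/78.6 = 0.3991
L = ρ/(1−ρ) = 0.3991/(1 − 0.3991) = 0.3991/0.6009 = 0.6642

Final: 0.6642


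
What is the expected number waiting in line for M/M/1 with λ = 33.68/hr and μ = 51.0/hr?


ρ = 33.68/51.0 = 0.6604
Lq = ρ²/(1−ρ) = 0.4361/0.3396 = 1.2842

Final: 1.2842


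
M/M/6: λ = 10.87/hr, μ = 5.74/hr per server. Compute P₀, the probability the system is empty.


a = λ/μ = 10.87/5.74 = 1.8937; ρ = a/c = 0.3156
Σ_{k=0}^{5} a^k/k! (terms k=0..5) = 1.00000 + 1.89373 + 1.79310 + 1.13188 + 0.53587 + 0.20296 = 6.55754
Tail: a^6/(6!(1−ρ)) = 46.12176/(720·0.6844) = 0.09360
P₀ = 1/(6.55754 + 0.09360) = 1/6.65114 = 0.150350

Final: 0.150350


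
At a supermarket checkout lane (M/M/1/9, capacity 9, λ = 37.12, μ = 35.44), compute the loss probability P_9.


ρ = λ/μ = 37.12/35.44 = 1.0474
P_K = (1−ρ)ρ^K/(1−ρ^(K+1)) = (-0.04740·1.517149)/(1 − 1.589068)
= -0.071919/-0.589068 = 0.122089

Final: 0.122089


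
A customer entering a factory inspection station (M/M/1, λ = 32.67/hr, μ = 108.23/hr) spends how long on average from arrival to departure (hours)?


W = 1/(μ−λ) = 1/(108.23 − 32.67) = 1/75.56 = 0.01323 hr

Final: 0.01323 hr


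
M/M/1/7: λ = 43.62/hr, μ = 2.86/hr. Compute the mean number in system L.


ρ = 43.62/2.86 = 15.2517
L = ρ[1 − (K+1)ρ^K + Kρ^(K+1)] / [(1−ρ)(1−ρ^(K+1))]
Numerator: 15.2517·(1 − 8·191971782.220952 + 7·2927905293.873404) = 289166478794.091431
Denominator: (-14.2517)·(-2927905292.873404) = 41727769138.992981
L = 289166478794.091431/41727769138.992981 = 6.9298

Final: 6.9298


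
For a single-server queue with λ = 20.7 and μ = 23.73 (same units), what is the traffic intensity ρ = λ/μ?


ρ = λ/μ = 20.7/23.73 = 0.8723

Final: 0.8723


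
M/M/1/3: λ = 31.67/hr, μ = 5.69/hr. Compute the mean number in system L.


ρ = 31.67/5.69 = 5.5659
L = ρ[1 − (K+1)ρ^K + Kρ^(K+1)] / [(1−ρ)(1−ρ^(K+1))]
Numerator: 5.5659·(1 − 4·172.427841 + 3·959.717000) = 12191.779134
Denominator: (-4.5659)·(-958.717000) = 4377.410838
L = 12191.779134/4377.410838 = 2.7852

Final: 2.7852


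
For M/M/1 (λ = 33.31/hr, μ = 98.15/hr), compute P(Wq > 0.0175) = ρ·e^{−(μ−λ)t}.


ρ = 33.31/98.15 = 0.3394
P(Wq > t) = ρ·e^{−(μ−λ)t} = 0.3394·e^{−1.1347}
= 0.3394·0.321519 = 0.109116

Final: 0.109116


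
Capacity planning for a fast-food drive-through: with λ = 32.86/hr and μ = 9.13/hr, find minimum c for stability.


Stability requires cμ > λ ⇔ c > λ/μ.
λ/μ = 32.86/9.13 = 3.5991
Minimum integer c = ⌊3.5991⌋ + 1 = 4
Check: 4·9.13 = 36.52 > 32.86, while 3·9.13 = 27.39 ≤ 32.86

Final: 4 servers


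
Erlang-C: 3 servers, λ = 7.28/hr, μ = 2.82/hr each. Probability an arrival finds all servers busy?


a = λ/μ = 2.5816; ρ = a/3 = 0.8605
P₀ = 0.036401 (from M/M/c formula)
C(c,a) = [a^c/(c!(1−ρ))]·P₀ = [17.20469/(6·0.1395)]·0.036401
= 20.55814·0.036401 = 0.748333

Final: 0.748333


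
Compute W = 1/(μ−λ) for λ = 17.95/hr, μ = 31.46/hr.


W = 1/(μ−λ) = 1/(31.46 − 17.95) = 1/13.51 = 0.07402 hr

Final: 0.07402 hr


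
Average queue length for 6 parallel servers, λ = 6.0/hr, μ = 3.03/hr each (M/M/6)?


a = λ/μ = 1.9802; ρ = a/6 = 0.3300
P₀ = 0.137850
Lq = P₀·a^c·ρ / (c!·(1−ρ)²) = 0.137850·60.29090·0.3300/(720·0.44886)
= 0.008487

Final: 0.008487


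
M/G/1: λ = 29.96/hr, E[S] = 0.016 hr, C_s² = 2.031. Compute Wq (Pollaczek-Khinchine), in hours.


ρ = λ·E[S] = 29.96·0.016 = 0.4794
E[S²] = E[S]²(1+C_s²) = 0.016²·(1+2.031) = 0.0007759
Wq = λ·E[S²]/(2(1−ρ)) = 29.96·0.0007759/(2·0.5206) = 0.02233 hr

Final: 0.02233 hr


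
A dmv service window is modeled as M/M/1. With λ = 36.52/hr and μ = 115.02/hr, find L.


ρ = λ/μ = 36.52/115.02 = 0.3175
L = ρ/(1−ρ) = 0.3175/(1 − 0.3175) = 0.3175/0.6825 = 0.4652

Final: 0.4652


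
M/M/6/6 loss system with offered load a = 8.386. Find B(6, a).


B(c,a) = (a^c/c!) / Σ_{k=0}^{c} a^k/k!
a^6/6! = 483.055078
Σ terms (k=0..6): 1.00000 + 8.38600 + 35.16250 + 98.29090 + 206.06688 + 345.61537 + 483.05508 = 1177.576724
B = 483.055078/1177.576724 = 0.410211

Final: 0.410211


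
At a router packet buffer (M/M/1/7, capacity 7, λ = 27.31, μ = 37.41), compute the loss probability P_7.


ρ = λ/μ = 27.31/37.41 = 0.7300
P_K = (1−ρ)ρ^K/(1−ρ^(K+1)) = (0.2700·0.110494)/(1 − 0.080663)
= 0.029831/0.919337 = 0.032449

Final: 0.032449


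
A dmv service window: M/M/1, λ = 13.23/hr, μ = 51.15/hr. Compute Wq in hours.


ρ = 13.23/51.15 = 0.2587
Wq = ρ/(μ−λ) = 0.2587/(51.15 − 13.23) = 0.2587/37.92 = 0.006821 hr

Final: 0.006821 hr


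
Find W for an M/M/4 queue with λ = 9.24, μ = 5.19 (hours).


a = 1.7803; ρ = 0.4451; P₀ = 0.165015
Lq = P₀·a^c·ρ/(c!(1−ρ)²) = 0.09984
Wq = Lq/λ = 0.09984/9.24 = 0.01081 hr
W = Wq + 1/μ = 0.01081 + 0.19268 = 0.20348 hr

Final: 0.20348 hr


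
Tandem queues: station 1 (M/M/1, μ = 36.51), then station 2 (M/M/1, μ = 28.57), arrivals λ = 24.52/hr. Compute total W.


Each node sees arrival rate λ = 24.52/hr (tandem ⇒ throughput preserved).
W₁ = 1/(μ₁−λ) = 1/(36.51−24.52) = 0.08340 hr
W₂ = 1/(μ₂−λ) = 1/(28.57−24.52) = 0.24691 hr
W_total = W₁ + W₂ = 0.08340 + 0.24691 = 0.33032 hr

Final: 0.33032 hr


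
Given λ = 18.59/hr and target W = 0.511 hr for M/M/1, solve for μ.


W = 1/(μ−λ) ⇒ μ − λ = 1/W = 1/0.511 = 1.9569
μ = λ + 1/W = 18.59 + 1.9569 = 20.5469 per hr

Final: 20.5469 /hr


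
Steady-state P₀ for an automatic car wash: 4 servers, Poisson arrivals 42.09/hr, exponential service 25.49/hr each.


a = λ/μ = 42.09/25.49 = 1.6512; ρ = a/c = 0.4128
Σ_{k=0}^{3} a^k/k! (terms k=0..3) = 1.00000 + 1.65124 + 1.36329 + 0.75037 = 4.76490
Tail: a^4/(4!(1−ρ)) = 7.43424/(24·0.5872) = 0.52753
P₀ = 1/(4.76490 + 0.52753) = 1/5.29242 = 0.188949

Final: 0.188949


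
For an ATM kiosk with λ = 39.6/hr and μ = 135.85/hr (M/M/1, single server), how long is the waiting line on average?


ρ = 39.6/135.85 = 0.2915
Lq = ρ²/(1−ρ) = 0.08497/0.7085 = 0.1199

Final: 0.1199


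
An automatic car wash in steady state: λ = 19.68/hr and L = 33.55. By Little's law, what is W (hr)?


W = L/λ = 33.55/19.68 = 1.7048 hr

Final: 1.7048 hr


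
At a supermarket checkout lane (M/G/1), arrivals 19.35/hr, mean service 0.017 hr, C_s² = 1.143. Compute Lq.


ρ = λ·E[S] = 19.35·0.017 = 0.3290
Lq = ρ²(1+C_s²)/(2(1−ρ)) = 0.1082·(1+1.143)/(2·0.6710)
= 0.1082·2.1430/1.3421 = 0.17278

Final: 0.17278


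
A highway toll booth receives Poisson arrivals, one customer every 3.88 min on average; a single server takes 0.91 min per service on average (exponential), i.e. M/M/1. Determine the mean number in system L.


λ = 60/3.88 = 15.4639 /hr
μ = 60/0.91 = 65.9341 /hr
ρ = λ/μ = 15.4639/65.9341 = 0.2345
L = ρ/(1−ρ) = 0.2345/0.7655 = 0.3064

Final: 0.3064


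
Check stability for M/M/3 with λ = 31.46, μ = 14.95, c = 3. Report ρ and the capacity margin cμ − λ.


Total capacity cμ = 3·14.95 = 44.85/hr
ρ = λ/(cμ) = 31.46/44.85 = 0.7014
Stable ⇔ ρ < 1: YES
Spare capacity = cμ − λ = 44.85 − 31.46 = 13.39/hr

Final: ρ = 0.7014; stable; margin = 13.39/hr


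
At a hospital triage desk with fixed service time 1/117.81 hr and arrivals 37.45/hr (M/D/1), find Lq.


ρ = 37.45/117.81 = 0.3179
M/D/1: Lq = ρ²/(2(1−ρ)) = 0.1011/(2·0.6821) = 0.07407

Final: 0.07407


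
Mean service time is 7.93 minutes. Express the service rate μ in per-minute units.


μ = 1/(service time) in consistent units.
1 minute = 1 min, so μ = 1/7.93 = 0.1261 per minute

Final: 0.1261 /min


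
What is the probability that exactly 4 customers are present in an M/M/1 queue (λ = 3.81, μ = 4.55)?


ρ = 3.81/4.55 = 0.8374
P_n = (1−ρ)·ρ^n = (1 − 0.8374)·0.8374^4 = 0.1626·0.491648 = 0.079960

Final: 0.079960


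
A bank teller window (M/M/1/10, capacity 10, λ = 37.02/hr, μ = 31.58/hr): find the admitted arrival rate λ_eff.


ρ = 1.1723; P_K = (1−ρ)ρ^10/(1−ρ^11) = 0.177919
λ_eff = λ(1 − P_K) = 37.02·(1 − 0.177919) = 37.02·0.822081 = 30.4335 /hr

Final: 30.4335 /hr


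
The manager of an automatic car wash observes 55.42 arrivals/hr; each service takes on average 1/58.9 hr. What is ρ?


ρ = λ/μ = 55.42/58.9 = 0.9409

Final: 0.9409


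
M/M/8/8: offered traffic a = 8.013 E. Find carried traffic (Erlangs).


B(8,8.013) = 0.236291 (Erlang-B)
Carried load = a(1 − B) = 8.013·(1 − 0.236291) = 8.013·0.763709 = 6.1196 E

Final: 6.1196 Erlangs


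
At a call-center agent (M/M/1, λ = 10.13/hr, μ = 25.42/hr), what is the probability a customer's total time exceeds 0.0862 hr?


W ~ Exponential(μ−λ) for M/M/1.
μ − λ = 25.42 − 10.13 = 15.2900
P(W > t) = e^{−(μ−λ)t} = e^{−1.3180} = 0.267671

Final: 0.267671


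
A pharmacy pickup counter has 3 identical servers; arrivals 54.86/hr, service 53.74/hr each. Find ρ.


ρ = λ/(cμ) = 54.86/(3·53.74) = 54.86/161.22 = 0.3403

Final: 0.3403


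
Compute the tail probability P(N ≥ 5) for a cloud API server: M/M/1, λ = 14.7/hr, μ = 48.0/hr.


ρ = 14.7/48.0 = 0.3062
P(N ≥ n) = ρ^n = 0.3062^5 = 0.002694

Final: 0.002694


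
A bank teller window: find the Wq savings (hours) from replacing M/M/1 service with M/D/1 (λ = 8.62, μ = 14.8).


ρ = 8.62/14.8 = 0.5824
Wq(M/M/1) = ρ/(μ−λ) = 0.5824/6.18 = 0.09424 hr
Wq(M/D/1) = ρ/(2(μ−λ)) = 0.04712 hr
Savings = 0.09424 − 0.04712 = 0.04712 hr

Final: 0.04712 hr


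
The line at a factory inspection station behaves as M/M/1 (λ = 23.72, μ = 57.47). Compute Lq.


ρ = 23.72/57.47 = 0.4127
Lq = ρ²/(1−ρ) = 0.1704/0.5873 = 0.2901

Final: 0.2901


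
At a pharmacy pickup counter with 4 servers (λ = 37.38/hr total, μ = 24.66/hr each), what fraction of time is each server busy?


ρ = λ/(cμ) = 37.38/(4·24.66) = 37.38/98.64 = 0.3790

Final: 0.3790


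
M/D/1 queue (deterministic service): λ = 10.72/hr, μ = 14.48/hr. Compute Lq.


ρ = 10.72/14.48 = 0.7403
M/D/1: Lq = ρ²/(2(1−ρ)) = 0.5481/(2·0.2597) = 1.05537

Final: 1.05537


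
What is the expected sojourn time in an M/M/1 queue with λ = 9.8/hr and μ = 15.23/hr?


W = 1/(μ−λ) = 1/(15.23 − 9.8) = 1/5.43 = 0.1842 hr

Final: 0.1842 hr


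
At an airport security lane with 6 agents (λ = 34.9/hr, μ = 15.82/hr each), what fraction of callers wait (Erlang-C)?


a = λ/μ = 2.2061; ρ = a/6 = 0.3677
P₀ = 0.109838 (from M/M/c formula)
C(c,a) = [a^c/(c!(1−ρ))]·P₀ = [115.26931/(720·0.6323)]·0.109838
= 0.25319·0.109838 = 0.027810

Final: 0.027810


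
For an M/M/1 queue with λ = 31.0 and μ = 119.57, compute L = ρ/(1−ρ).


ρ = λ/μ = 31.0/119.57 = 0.2593
L = ρ/(1−ρ) = 0.2593/(1 − 0.2593) = 0.2593/0.7407 = 0.3500

Final: 0.3500


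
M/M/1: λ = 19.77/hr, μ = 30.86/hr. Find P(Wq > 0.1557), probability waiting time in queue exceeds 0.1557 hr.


ρ = 19.77/30.86 = 0.6406
P(Wq > t) = ρ·e^{−(μ−λ)t} = 0.6406·e^{−1.7267}
= 0.6406·0.177868 = 0.113949

Final: 0.113949


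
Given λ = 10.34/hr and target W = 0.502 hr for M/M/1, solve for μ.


W = 1/(μ−λ) ⇒ μ − λ = 1/W = 1/0.502 = 1.9920
μ = λ + 1/W = 10.34 + 1.9920 = 12.3320 per hr

Final: 12.3320 /hr


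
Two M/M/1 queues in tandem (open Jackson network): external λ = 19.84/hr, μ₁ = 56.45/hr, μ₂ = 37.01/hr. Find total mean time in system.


Each node sees arrival rate λ = 19.84/hr (tandem ⇒ throughput preserved).
W₁ = 1/(μ₁−λ) = 1/(56.45−19.84) = 0.02731 hr
W₂ = 1/(μ₂−λ) = 1/(37.01−19.84) = 0.05824 hr
W_total = W₁ + W₂ = 0.02731 + 0.05824 = 0.08556 hr

Final: 0.08556 hr


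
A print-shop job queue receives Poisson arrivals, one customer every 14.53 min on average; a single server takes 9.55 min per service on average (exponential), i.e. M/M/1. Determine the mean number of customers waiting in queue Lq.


λ = 60/14.53 = 4.1294 /hr
μ = 60/9.55 = 6.2827 /hr
ρ = λ/μ = 4.1294/6.2827 = 0.6573
Lq = ρ²/(1−ρ) = 0.4320/0.3427 = 1.2604

Final: 1.2604


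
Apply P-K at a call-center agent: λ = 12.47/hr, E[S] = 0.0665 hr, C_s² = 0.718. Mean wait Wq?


ρ = λ·E[S] = 12.47·0.0665 = 0.8293
E[S²] = E[S]²(1+C_s²) = 0.0665²·(1+0.718) = 0.007597
Wq = λ·E[S²]/(2(1−ρ)) = 12.47·0.007597/(2·0.1707) = 0.27743 hr

Final: 0.27743 hr


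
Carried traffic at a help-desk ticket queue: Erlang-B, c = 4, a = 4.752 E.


B(4,4.752) = 0.378232 (Erlang-B)
Carried load = a(1 − B) = 4.752·(1 − 0.378232) = 4.752·0.621768 = 2.9546 E

Final: 2.9546 Erlangs


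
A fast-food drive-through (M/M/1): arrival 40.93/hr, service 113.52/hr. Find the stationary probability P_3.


ρ = 40.93/113.52 = 0.3606
P_n = (1−ρ)·ρ^n = (1 − 0.3606)·0.3606^3 = 0.6394·0.046871 = 0.029972

Final: 0.029972


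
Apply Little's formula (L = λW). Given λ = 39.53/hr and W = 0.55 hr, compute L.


L = λW = 39.53·0.55 = 21.7415

Final: 21.7415


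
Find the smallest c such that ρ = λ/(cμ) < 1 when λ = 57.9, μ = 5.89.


Stability requires cμ > λ ⇔ c > λ/μ.
λ/μ = 57.9/5.89 = 9.8302
Minimum integer c = ⌊9.8302⌋ + 1 = 10
Check: 10·5.89 = 58.90 > 57.9, while 9·5.89 = 53.01 ≤ 57.9

Final: 10 servers


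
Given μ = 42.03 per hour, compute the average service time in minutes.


Mean service time = 1/μ = 1/42.03 hour = 0.02379 hour
In minutes: 0.02379 × 60 = 1.4276 min

Final: 1.4276 min


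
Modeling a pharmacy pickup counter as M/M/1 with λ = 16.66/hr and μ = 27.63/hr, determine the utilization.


ρ = λ/μ = 16.66/27.63 = 0.6030

Final: 0.6030


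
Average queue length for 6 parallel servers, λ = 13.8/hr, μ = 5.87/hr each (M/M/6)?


a = λ/μ = 2.3509; ρ = a/6 = 0.3918
P₀ = 0.094906
Lq = P₀·a^c·ρ / (c!·(1−ρ)²) = 0.094906·168.82856·0.3918/(720·0.36988)
= 0.02357

Final: 0.02357


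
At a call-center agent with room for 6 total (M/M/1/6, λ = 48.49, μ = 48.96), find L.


ρ = 48.49/48.96 = 0.9904
L = ρ[1 − (K+1)ρ^K + Kρ^(K+1)] / [(1−ρ)(1−ρ^(K+1))]
Numerator: 0.9904·(1 − 7·0.943767 + 6·0.934707) = 0.001856
Denominator: (0.009600)·(0.065293) = 0.0006268
L = 0.001856/0.0006268 = 2.9614

Final: 2.9614


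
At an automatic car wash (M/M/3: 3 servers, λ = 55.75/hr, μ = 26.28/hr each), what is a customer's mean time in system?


a = 2.1214; ρ = 0.7071; P₀ = 0.092555
Lq = P₀·a^c·ρ/(c!(1−ρ)²) = 1.21409
Wq = Lq/λ = 1.21409/55.75 = 0.02178 hr
W = Wq + 1/μ = 0.02178 + 0.03805 = 0.05983 hr

Final: 0.05983 hr


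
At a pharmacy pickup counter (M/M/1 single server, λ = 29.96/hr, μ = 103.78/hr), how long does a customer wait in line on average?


ρ = 29.96/103.78 = 0.2887
Wq = ρ/(μ−λ) = 0.2887/(103.78 − 29.96) = 0.2887/73.82 = 0.003911 hr

Final: 0.003911 hr


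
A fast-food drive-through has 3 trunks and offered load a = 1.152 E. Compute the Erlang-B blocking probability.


B(c,a) = (a^c/c!) / Σ_{k=0}^{c} a^k/k!
a^3/3! = 0.254804
Σ terms (k=0..3): 1.00000 + 1.15200 + 0.66355 + 0.25480 = 3.070356
B = 0.254804/3.070356 = 0.082988

Final: 0.082988


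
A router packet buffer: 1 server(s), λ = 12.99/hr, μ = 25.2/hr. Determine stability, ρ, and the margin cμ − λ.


Total capacity cμ = 1·25.2 = 25.20/hr
ρ = λ/(cμ) = 12.99/25.20 = 0.5155
Stable ⇔ ρ < 1: YES
Spare capacity = cμ − λ = 25.20 − 12.99 = 12.21/hr

Final: ρ = 0.5155; stable; margin = 12.21/hr


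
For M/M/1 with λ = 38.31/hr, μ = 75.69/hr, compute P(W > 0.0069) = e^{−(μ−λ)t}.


W ~ Exponential(μ−λ) for M/M/1.
μ − λ = 75.69 − 38.31 = 37.3800
P(W > t) = e^{−(μ−λ)t} = e^{−0.2579} = 0.772655

Final: 0.772655


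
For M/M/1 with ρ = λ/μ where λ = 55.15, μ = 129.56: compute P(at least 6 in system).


ρ = 55.15/129.56 = 0.4257
P(N ≥ n) = ρ^n = 0.4257^6 = 0.005949

Final: 0.005949


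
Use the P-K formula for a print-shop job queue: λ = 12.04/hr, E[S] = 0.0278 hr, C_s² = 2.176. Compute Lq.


ρ = λ·E[S] = 12.04·0.0278 = 0.3347
Lq = ρ²(1+C_s²)/(2(1−ρ)) = 0.1120·(1+2.176)/(2·0.6653)
= 0.1120·3.1760/1.3306 = 0.26741

Final: 0.26741


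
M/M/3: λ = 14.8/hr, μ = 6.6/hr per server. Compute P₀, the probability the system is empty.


a = λ/μ = 14.8/6.6 = 2.2424; ρ = a/c = 0.7475
Σ_{k=0}^{2} a^k/k! (terms k=0..2) = 1.00000 + 2.24242 + 2.51423 = 5.75666
Tail: a^3/(3!(1−ρ)) = 11.27596/(6·0.2525) = 7.44213
P₀ = 1/(5.75666 + 7.44213) = 1/13.19879 = 0.075765

Final: 0.075765


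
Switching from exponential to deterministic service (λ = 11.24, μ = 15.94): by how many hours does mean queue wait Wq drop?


ρ = 11.24/15.94 = 0.7051
Wq(M/M/1) = ρ/(μ−λ) = 0.7051/4.70 = 0.15003 hr
Wq(M/D/1) = ρ/(2(μ−λ)) = 0.07502 hr
Savings = 0.15003 − 0.07502 = 0.07502 hr

Final: 0.07502 hr


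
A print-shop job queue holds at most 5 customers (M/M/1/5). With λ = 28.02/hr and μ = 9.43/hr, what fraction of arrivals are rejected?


ρ = λ/μ = 28.02/9.43 = 2.9714
P_K = (1−ρ)ρ^K/(1−ρ^(K+1)) = (-1.9714·231.623271)/(1 − 688.237971)
= -456.614699/-687.237971 = 0.664420

Final: 0.664420


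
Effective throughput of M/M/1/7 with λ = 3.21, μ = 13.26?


ρ = 0.2421; P_K = (1−ρ)ρ^7/(1−ρ^8) = 0.00003693
λ_eff = λ(1 − P_K) = 3.21·(1 − 0.00003693) = 3.21·0.999963 = 3.2099 /hr

Final: 3.2099 /hr


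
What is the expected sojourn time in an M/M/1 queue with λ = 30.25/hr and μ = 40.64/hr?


W = 1/(μ−λ) = 1/(40.64 − 30.25) = 1/10.39 = 0.09625 hr

Final: 0.09625 hr


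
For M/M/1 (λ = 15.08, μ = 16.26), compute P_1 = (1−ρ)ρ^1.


ρ = 15.08/16.26 = 0.9274
P_n = (1−ρ)·ρ^n = (1 − 0.9274)·0.9274^1 = 0.07257·0.927429 = 0.067304

Final: 0.067304


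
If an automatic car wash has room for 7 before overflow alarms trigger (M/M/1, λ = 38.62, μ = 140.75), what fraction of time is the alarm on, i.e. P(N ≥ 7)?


ρ = 38.62/140.75 = 0.2744
P(N ≥ n) = ρ^n = 0.2744^7 = 0.0001171

Final: 0.0001171


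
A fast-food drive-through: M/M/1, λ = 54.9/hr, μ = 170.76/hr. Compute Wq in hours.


ρ = 54.9/170.76 = 0.3215
Wq = ρ/(μ−λ) = 0.3215/(170.76 − 54.9) = 0.3215/115.86 = 0.002775 hr

Final: 0.002775 hr


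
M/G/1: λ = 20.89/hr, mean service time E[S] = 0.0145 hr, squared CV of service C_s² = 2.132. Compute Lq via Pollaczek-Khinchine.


ρ = λ·E[S] = 20.89·0.0145 = 0.3029
Lq = ρ²(1+C_s²)/(2(1−ρ)) = 0.09175·(1+2.132)/(2·0.6971)
= 0.09175·3.1320/1.3942 = 0.20612

Final: 0.20612


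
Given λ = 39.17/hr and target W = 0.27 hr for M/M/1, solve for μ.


W = 1/(μ−λ) ⇒ μ − λ = 1/W = 1/0.27 = 3.7037
μ = λ + 1/W = 39.17 + 3.7037 = 42.8737 per hr

Final: 42.8737 /hr


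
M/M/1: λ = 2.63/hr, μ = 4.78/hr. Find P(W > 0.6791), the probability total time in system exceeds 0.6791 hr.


W ~ Exponential(μ−λ) for M/M/1.
μ − λ = 4.78 − 2.63 = 2.1500
P(W > t) = e^{−(μ−λ)t} = e^{−1.4601} = 0.232221

Final: 0.232221


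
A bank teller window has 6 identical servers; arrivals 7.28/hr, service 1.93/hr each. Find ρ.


ρ = λ/(cμ) = 7.28/(6·1.93) = 7.28/11.58 = 0.6287

Final: 0.6287


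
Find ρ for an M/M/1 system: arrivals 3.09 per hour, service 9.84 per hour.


ρ = λ/μ = 3.09/9.84 = 0.3140

Final: 0.3140


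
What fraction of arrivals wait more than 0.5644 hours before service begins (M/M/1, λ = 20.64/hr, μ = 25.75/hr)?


ρ = 20.64/25.75 = 0.8016
P(Wq > t) = ρ·e^{−(μ−λ)t} = 0.8016·e^{−2.8841}
= 0.8016·0.055906 = 0.044812

Final: 0.044812


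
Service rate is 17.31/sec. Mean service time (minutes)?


Mean service time = 1/μ = 1/17.31 second = 0.05777 second
In minutes: 0.05777 × 0.0166667 = 0.0009628 min

Final: 0.0009628 min


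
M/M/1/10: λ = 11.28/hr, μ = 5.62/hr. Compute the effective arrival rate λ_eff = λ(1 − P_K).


ρ = 2.0071; P_K = (1−ρ)ρ^10/(1−ρ^11) = 0.502009
λ_eff = λ(1 − P_K) = 11.28·(1 − 0.502009) = 11.28·0.497991 = 5.6173 /hr

Final: 5.6173 /hr


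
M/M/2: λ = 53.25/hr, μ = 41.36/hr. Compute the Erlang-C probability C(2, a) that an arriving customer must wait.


a = λ/μ = 1.2875; ρ = a/2 = 0.6437
P₀ = 0.216739 (from M/M/c formula)
C(c,a) = [a^c/(c!(1−ρ))]·P₀ = [1.65759/(2·0.3563)]·0.216739
= 2.32637·0.216739 = 0.504215

Final: 0.504215


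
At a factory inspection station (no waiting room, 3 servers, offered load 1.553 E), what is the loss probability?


B(c,a) = (a^c/c!) / Σ_{k=0}^{c} a^k/k!
a^3/3! = 0.624257
Σ terms (k=0..3): 1.00000 + 1.55300 + 1.20590 + 0.62426 = 4.383161
B = 0.624257/4.383161 = 0.142422

Final: 0.142422


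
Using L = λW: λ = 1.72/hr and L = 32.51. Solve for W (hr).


W = L/λ = 32.51/1.72 = 18.9012 hr

Final: 18.9012 hr


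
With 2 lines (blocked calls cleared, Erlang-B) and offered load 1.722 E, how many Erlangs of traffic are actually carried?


B(2,1.722) = 0.352620 (Erlang-B)
Carried load = a(1 − B) = 1.722·(1 − 0.352620) = 1.722·0.647380 = 1.1148 E

Final: 1.1148 Erlangs


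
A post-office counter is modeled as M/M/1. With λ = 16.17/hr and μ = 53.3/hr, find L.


ρ = λ/μ = 16.17/53.3 = 0.3034
L = ρ/(1−ρ) = 0.3034/(1 − 0.3034) = 0.3034/0.6966 = 0.4355

Final: 0.4355


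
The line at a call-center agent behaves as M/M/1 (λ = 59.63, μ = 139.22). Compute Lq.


ρ = 59.63/139.22 = 0.4283
Lq = ρ²/(1−ρ) = 0.1835/0.5717 = 0.3209

Final: 0.3209


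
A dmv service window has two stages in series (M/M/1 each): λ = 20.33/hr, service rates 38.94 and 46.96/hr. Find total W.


Each node sees arrival rate λ = 20.33/hr (tandem ⇒ throughput preserved).
W₁ = 1/(μ₁−λ) = 1/(38.94−20.33) = 0.05373 hr
W₂ = 1/(μ₂−λ) = 1/(46.96−20.33) = 0.03755 hr
W_total = W₁ + W₂ = 0.05373 + 0.03755 = 0.09129 hr

Final: 0.09129 hr


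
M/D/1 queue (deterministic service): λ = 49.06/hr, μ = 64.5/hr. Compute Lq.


ρ = 49.06/64.5 = 0.7606
M/D/1: Lq = ρ²/(2(1−ρ)) = 0.5785/(2·0.2394) = 1.20842

Final: 1.20842


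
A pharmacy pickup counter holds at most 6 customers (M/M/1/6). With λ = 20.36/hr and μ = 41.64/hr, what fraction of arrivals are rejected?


ρ = λ/μ = 20.36/41.64 = 0.4890
P_K = (1−ρ)ρ^K/(1−ρ^(K+1)) = (0.5110·0.013665)/(1 − 0.006681)
= 0.006983/0.993319 = 0.007030

Final: 0.007030


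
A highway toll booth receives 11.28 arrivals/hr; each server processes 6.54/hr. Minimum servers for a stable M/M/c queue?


Stability requires cμ > λ ⇔ c > λ/μ.
λ/μ = 11.28/6.54 = 1.7248
Minimum integer c = ⌊1.7248⌋ + 1 = 2
Check: 2·6.54 = 13.08 > 11.28, while 1·6.54 = 6.54 ≤ 11.28

Final: 2 servers


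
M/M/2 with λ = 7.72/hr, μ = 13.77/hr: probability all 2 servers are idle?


a = λ/μ = 7.72/13.77 = 0.5606; ρ = a/c = 0.2803
Σ_{k=0}^{1} a^k/k! (terms k=0..1) = 1.00000 + 0.56064 = 1.56064
Tail: a^2/(2!(1−ρ)) = 0.31432/(2·0.7197) = 0.21837
P₀ = 1/(1.56064 + 0.21837) = 1/1.77901 = 0.562110

Final: 0.562110


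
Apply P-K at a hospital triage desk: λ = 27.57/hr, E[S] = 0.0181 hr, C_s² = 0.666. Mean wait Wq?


ρ = λ·E[S] = 27.57·0.0181 = 0.4990
E[S²] = E[S]²(1+C_s²) = 0.0181²·(1+0.666) = 0.0005458
Wq = λ·E[S²]/(2(1−ρ)) = 27.57·0.0005458/(2·0.5010) = 0.01502 hr

Final: 0.01502 hr


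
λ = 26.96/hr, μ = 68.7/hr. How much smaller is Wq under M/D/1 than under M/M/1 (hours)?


ρ = 26.96/68.7 = 0.3924
Wq(M/M/1) = ρ/(μ−λ) = 0.3924/41.74 = 0.009402 hr
Wq(M/D/1) = ρ/(2(μ−λ)) = 0.004701 hr
Savings = 0.009402 − 0.004701 = 0.004701 hr

Final: 0.004701 hr


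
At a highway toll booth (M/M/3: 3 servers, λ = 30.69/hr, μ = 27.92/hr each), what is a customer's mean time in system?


a = 1.0992; ρ = 0.3664; P₀ = 0.327578
Lq = P₀·a^c·ρ/(c!(1−ρ)²) = 0.06618
Wq = Lq/λ = 0.06618/30.69 = 0.002156 hr
W = Wq + 1/μ = 0.002156 + 0.03582 = 0.03797 hr

Final: 0.03797 hr


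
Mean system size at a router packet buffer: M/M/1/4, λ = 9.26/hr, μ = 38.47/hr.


ρ = 9.26/38.47 = 0.2407
L = ρ[1 − (K+1)ρ^K + Kρ^(K+1)] / [(1−ρ)(1−ρ^(K+1))]
Numerator: 0.2407·(1 − 5·0.003357 + 4·0.0008081) = 0.237445
Denominator: (0.7593)·(0.999192) = 0.758679
L = 0.237445/0.758679 = 0.3130

Final: 0.3130


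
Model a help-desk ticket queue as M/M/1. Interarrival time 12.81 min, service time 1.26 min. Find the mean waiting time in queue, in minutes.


λ = 60/12.81 = 4.6838 /hr
μ = 60/1.26 = 47.6190 /hr
ρ = λ/μ = 4.6838/47.6190 = 0.09836
Wq = ρ/(μ−λ) = 0.09836/(47.6190−4.6838) = 0.002291 hr
In minutes: 0.002291·60 = 0.1375 min

Final: 0.1375 min


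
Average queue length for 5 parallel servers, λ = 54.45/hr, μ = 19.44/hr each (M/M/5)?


a = λ/μ = 2.8009; ρ = a/5 = 0.5602
P₀ = 0.058084
Lq = P₀·a^c·ρ / (c!·(1−ρ)²) = 0.058084·172.38843·0.5602/(120·0.19344)
= 0.24164

Final: 0.24164


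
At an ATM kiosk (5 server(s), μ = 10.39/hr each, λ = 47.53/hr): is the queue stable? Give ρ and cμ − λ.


Total capacity cμ = 5·10.39 = 51.95/hr
ρ = λ/(cμ) = 47.53/51.95 = 0.9149
Stable ⇔ ρ < 1: YES
Spare capacity = cμ − λ = 51.95 − 47.53 = 4.42/hr

Final: ρ = 0.9149; stable; margin = 4.42/hr


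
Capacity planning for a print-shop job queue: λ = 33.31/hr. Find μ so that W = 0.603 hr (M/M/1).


W = 1/(μ−λ) ⇒ μ − λ = 1/W = 1/0.603 = 1.6584
μ = λ + 1/W = 33.31 + 1.6584 = 34.9684 per hr

Final: 34.9684 /hr


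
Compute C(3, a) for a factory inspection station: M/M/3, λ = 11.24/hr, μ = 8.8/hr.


a = λ/μ = 1.2773; ρ = a/3 = 0.4258
P₀ = 0.270433 (from M/M/c formula)
C(c,a) = [a^c/(c!(1−ρ))]·P₀ = [2.08378/(6·0.5742)]·0.270433
= 0.60479·0.270433 = 0.163555

Final: 0.163555


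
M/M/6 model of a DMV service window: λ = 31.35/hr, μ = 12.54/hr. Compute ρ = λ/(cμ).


ρ = λ/(cμ) = 31.35/(6·12.54) = 31.35/75.24 = 0.4167

Final: 0.4167


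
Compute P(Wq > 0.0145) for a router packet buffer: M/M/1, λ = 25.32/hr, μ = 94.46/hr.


ρ = 25.32/94.46 = 0.2680
P(Wq > t) = ρ·e^{−(μ−λ)t} = 0.2680·e^{−1.0025}
= 0.2680·0.366950 = 0.098361

Final: 0.098361


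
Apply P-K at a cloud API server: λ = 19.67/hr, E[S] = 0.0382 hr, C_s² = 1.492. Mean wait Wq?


ρ = λ·E[S] = 19.67·0.0382 = 0.7514
E[S²] = E[S]²(1+C_s²) = 0.0382²·(1+1.492) = 0.003636
Wq = λ·E[S²]/(2(1−ρ)) = 19.67·0.003636/(2·0.2486) = 0.14386 hr

Final: 0.14386 hr


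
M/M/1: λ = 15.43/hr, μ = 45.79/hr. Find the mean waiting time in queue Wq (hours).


ρ = 15.43/45.79 = 0.3370
Wq = ρ/(μ−λ) = 0.3370/(45.79 − 15.43) = 0.3370/30.36 = 0.01110 hr

Final: 0.01110 hr


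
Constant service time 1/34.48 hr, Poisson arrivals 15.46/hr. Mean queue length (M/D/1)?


ρ = 15.46/34.48 = 0.4484
M/D/1: Lq = ρ²/(2(1−ρ)) = 0.2010/(2·0.5516) = 0.18223

Final: 0.18223


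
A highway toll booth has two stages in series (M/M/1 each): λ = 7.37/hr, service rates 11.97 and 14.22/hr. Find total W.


Each node sees arrival rate λ = 7.37/hr (tandem ⇒ throughput preserved).
W₁ = 1/(μ₁−λ) = 1/(11.97−7.37) = 0.21739 hr
W₂ = 1/(μ₂−λ) = 1/(14.22−7.37) = 0.14599 hr
W_total = W₁ + W₂ = 0.21739 + 0.14599 = 0.36338 hr

Final: 0.36338 hr


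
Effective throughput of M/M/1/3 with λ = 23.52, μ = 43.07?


ρ = 0.5461; P_K = (1−ρ)ρ^3/(1−ρ^4) = 0.081135
λ_eff = λ(1 − P_K) = 23.52·(1 − 0.081135) = 23.52·0.918865 = 21.6117 /hr

Final: 21.6117 /hr


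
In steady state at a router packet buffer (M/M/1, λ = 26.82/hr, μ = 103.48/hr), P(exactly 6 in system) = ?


ρ = 26.82/103.48 = 0.2592
P_n = (1−ρ)·ρ^n = (1 − 0.2592)·0.2592^6 = 0.7408·0.0003031 = 0.0002246

Final: 0.0002246


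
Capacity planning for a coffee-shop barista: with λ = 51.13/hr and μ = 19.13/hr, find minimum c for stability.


Stability requires cμ > λ ⇔ c > λ/μ.
λ/μ = 51.13/19.13 = 2.6728
Minimum integer c = ⌊2.6728⌋ + 1 = 3
Check: 3·19.13 = 57.39 > 51.13, while 2·19.13 = 38.26 ≤ 51.13

Final: 3 servers


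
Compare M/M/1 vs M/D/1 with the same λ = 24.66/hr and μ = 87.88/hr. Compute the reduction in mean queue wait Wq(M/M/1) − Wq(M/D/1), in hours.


ρ = 24.66/87.88 = 0.2806
Wq(M/M/1) = ρ/(μ−λ) = 0.2806/63.22 = 0.004439 hr
Wq(M/D/1) = ρ/(2(μ−λ)) = 0.002219 hr
Savings = 0.004439 − 0.002219 = 0.002219 hr

Final: 0.002219 hr


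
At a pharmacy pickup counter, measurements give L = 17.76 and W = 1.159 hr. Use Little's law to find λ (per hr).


λ = L/W = 17.76/1.159 = 15.3236 /hr

Final: 15.3236 /hr


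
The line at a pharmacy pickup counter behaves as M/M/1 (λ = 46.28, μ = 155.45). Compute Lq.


ρ = 46.28/155.45 = 0.2977
Lq = ρ²/(1−ρ) = 0.08863/0.7023 = 0.1262

Final: 0.1262


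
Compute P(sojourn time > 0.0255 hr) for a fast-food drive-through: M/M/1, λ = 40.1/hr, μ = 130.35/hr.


W ~ Exponential(μ−λ) for M/M/1.
μ − λ = 130.35 − 40.1 = 90.2500
P(W > t) = e^{−(μ−λ)t} = e^{−2.3014} = 0.100121

Final: 0.100121


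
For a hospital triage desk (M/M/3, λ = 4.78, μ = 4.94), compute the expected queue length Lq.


a = λ/μ = 0.9676; ρ = a/3 = 0.3225
P₀ = 0.376134
Lq = P₀·a^c·ρ / (c!·(1−ρ)²) = 0.376134·0.90595·0.3225/(6·0.45896)
= 0.03991

Final: 0.03991


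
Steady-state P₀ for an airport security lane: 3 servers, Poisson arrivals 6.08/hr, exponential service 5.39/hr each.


a = λ/μ = 6.08/5.39 = 1.1280; ρ = a/c = 0.3760
Σ_{k=0}^{2} a^k/k! (terms k=0..2) = 1.00000 + 1.12801 + 0.63621 = 2.76422
Tail: a^3/(3!(1−ρ)) = 1.43531/(6·0.6240) = 0.38336
P₀ = 1/(2.76422 + 0.38336) = 1/3.14759 = 0.317704

Final: 0.317704


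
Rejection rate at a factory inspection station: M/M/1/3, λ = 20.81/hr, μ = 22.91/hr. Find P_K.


ρ = λ/μ = 20.81/22.91 = 0.9083
P_K = (1−ρ)ρ^K/(1−ρ^(K+1)) = (0.09166·0.749447)/(1 − 0.680750)
= 0.068697/0.319250 = 0.215182

Final: 0.215182


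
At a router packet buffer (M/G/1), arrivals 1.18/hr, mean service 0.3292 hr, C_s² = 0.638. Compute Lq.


ρ = λ·E[S] = 1.18·0.3292 = 0.3885
Lq = ρ²(1+C_s²)/(2(1−ρ)) = 0.1509·(1+0.638)/(2·0.6115)
= 0.1509·1.6380/1.2231 = 0.20209

Final: 0.20209


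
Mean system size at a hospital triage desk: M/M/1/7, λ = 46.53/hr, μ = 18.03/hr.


ρ = 46.53/18.03 = 2.5807
L = ρ[1 − (K+1)ρ^K + Kρ^(K+1)] / [(1−ρ)(1−ρ^(K+1))]
Numerator: 2.5807·(1 − 8·762.362070 + 7·1967.426906) = 19804.519729
Denominator: (-1.5807)·(-1966.426906) = 3108.328721
L = 19804.519729/3108.328721 = 6.3714

Final: 6.3714


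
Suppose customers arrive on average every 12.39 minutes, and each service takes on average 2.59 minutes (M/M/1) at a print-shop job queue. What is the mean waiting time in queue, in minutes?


λ = 60/12.39 = 4.8426 /hr
μ = 60/2.59 = 23.1660 /hr
ρ = λ/μ = 4.8426/23.1660 = 0.2090
Wq = ρ/(μ−λ) = 0.2090/(23.1660−4.8426) = 0.01141 hr
In minutes: 0.01141·60 = 0.6845 min

Final: 0.6845 min


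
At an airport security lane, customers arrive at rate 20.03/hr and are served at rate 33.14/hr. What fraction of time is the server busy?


ρ = λ/μ = 20.03/33.14 = 0.6044

Final: 0.6044


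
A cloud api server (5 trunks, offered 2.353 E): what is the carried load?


B(5,2.353) = 0.059097 (Erlang-B)
Carried load = a(1 − B) = 2.353·(1 − 0.059097) = 2.353·0.940903 = 2.2139 E

Final: 2.2139 Erlangs


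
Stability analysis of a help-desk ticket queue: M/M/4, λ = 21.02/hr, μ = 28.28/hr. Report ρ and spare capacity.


Total capacity cμ = 4·28.28 = 113.12/hr
ρ = λ/(cμ) = 21.02/113.12 = 0.1858
Stable ⇔ ρ < 1: YES
Spare capacity = cμ − λ = 113.12 − 21.02 = 92.10/hr

Final: ρ = 0.1858; stable; margin = 92.10/hr


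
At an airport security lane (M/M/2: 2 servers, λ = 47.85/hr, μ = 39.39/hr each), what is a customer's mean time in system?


a = 1.2148; ρ = 0.6074; P₀ = 0.244255
Lq = P₀·a^c·ρ/(c!(1−ρ)²) = 0.71014
Wq = Lq/λ = 0.71014/47.85 = 0.01484 hr
W = Wq + 1/μ = 0.01484 + 0.02539 = 0.04023 hr

Final: 0.04023 hr


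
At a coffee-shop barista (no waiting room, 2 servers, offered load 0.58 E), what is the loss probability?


B(c,a) = (a^c/c!) / Σ_{k=0}^{c} a^k/k!
a^2/2! = 0.168200
Σ terms (k=0..2): 1.00000 + 0.58000 + 0.16820 = 1.748200
B = 0.168200/1.748200 = 0.096213

Final: 0.096213


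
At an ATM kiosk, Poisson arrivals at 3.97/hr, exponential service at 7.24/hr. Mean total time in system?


W = 1/(μ−λ) = 1/(7.24 − 3.97) = 1/3.27 = 0.3058 hr

Final: 0.3058 hr


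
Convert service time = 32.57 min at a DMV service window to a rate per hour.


μ = 1/(service time) in consistent units.
1 hour = 60 min, so μ = 60/32.57 = 1.8422 per hour

Final: 1.8422 /hr


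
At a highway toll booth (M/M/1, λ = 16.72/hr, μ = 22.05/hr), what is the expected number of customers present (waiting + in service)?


ρ = λ/μ = 16.72/22.05 = 0.7583
L = ρ/(1−ρ) = 0.7583/(1 − 0.7583) = 0.7583/0.2417 = 3.1370

Final: 3.1370


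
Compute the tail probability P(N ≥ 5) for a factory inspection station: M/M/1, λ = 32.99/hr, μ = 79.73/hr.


ρ = 32.99/79.73 = 0.4138
P(N ≥ n) = ρ^n = 0.4138^5 = 0.012128

Final: 0.012128


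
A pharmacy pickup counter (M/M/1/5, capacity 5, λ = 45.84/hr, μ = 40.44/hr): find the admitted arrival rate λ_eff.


ρ = 1.1335; P_K = (1−ρ)ρ^5/(1−ρ^6) = 0.222859
λ_eff = λ(1 − P_K) = 45.84·(1 − 0.222859) = 45.84·0.777141 = 35.6241 /hr

Final: 35.6241 /hr


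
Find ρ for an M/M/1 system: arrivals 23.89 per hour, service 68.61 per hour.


ρ = λ/μ = 23.89/68.61 = 0.3482

Final: 0.3482


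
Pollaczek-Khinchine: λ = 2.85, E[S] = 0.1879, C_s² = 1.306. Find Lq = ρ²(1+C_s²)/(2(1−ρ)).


ρ = λ·E[S] = 2.85·0.1879 = 0.5355
Lq = ρ²(1+C_s²)/(2(1−ρ)) = 0.2868·(1+1.306)/(2·0.4645)
= 0.2868·2.3060/0.9290 = 0.71187

Final: 0.71187


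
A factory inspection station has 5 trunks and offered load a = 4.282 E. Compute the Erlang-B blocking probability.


B(c,a) = (a^c/c!) / Σ_{k=0}^{c} a^k/k!
a^5/5! = 11.996431
Σ terms (k=0..5): 1.00000 + 4.28200 + 9.16776 + 13.08545 + 14.00798 + 11.99643 = 53.539622
B = 11.996431/53.539622 = 0.224066

Final: 0.224066


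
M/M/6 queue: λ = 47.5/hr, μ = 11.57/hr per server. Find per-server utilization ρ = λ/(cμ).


ρ = λ/(cμ) = 47.5/(6·11.57) = 47.5/69.42 = 0.6842

Final: 0.6842


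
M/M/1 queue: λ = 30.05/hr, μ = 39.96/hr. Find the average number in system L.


ρ = λ/μ = 30.05/39.96 = 0.7520
L = ρ/(1−ρ) = 0.7520/(1 − 0.7520) = 0.7520/0.2480 = 3.0323

Final: 3.0323


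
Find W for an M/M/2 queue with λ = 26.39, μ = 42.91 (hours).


a = 0.6150; ρ = 0.3075; P₀ = 0.529632
Lq = P₀·a^c·ρ/(c!(1−ρ)²) = 0.06423
Wq = Lq/λ = 0.06423/26.39 = 0.002434 hr
W = Wq + 1/μ = 0.002434 + 0.02330 = 0.02574 hr

Final: 0.02574 hr


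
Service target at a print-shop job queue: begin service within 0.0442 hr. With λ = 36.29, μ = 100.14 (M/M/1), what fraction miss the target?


ρ = 36.29/100.14 = 0.3624
P(Wq > t) = ρ·e^{−(μ−λ)t} = 0.3624·e^{−2.8222}
= 0.3624·0.059477 = 0.021554

Final: 0.021554


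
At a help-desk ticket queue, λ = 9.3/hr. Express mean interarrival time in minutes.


Mean interarrival time = 1/λ = 1/9.3 hour = 0.10753 hour
In minutes: 0.10753 × 60 = 6.4516 min

Final: 6.4516 min


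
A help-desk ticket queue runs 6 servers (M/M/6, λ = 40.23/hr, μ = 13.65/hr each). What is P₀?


a = λ/μ = 40.23/13.65 = 2.9473; ρ = a/c = 0.4912
Σ_{k=0}^{5} a^k/k! (terms k=0..5) = 1.00000 + 2.94725 + 4.34315 + 4.26679 + 3.14382 + 1.85313 = 17.55414
Tail: a^6/(6!(1−ρ)) = 655.39676/(720·0.5088) = 1.78909
P₀ = 1/(17.55414 + 1.78909) = 1/19.34323 = 0.051698

Final: 0.051698


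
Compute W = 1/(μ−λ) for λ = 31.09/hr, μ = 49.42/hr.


W = 1/(μ−λ) = 1/(49.42 − 31.09) = 1/18.33 = 0.05456 hr

Final: 0.05456 hr


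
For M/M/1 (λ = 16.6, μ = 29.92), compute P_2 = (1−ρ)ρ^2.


ρ = 16.6/29.92 = 0.5548
P_n = (1−ρ)·ρ^n = (1 − 0.5548)·0.5548^2 = 0.4452·0.307817 = 0.137036

Final: 0.137036


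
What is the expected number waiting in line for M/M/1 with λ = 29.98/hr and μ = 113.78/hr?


ρ = 29.98/113.78 = 0.2635
Lq = ρ²/(1−ρ) = 0.06943/0.7365 = 0.09427

Final: 0.09427


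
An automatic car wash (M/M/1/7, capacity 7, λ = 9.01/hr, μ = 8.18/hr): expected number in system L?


ρ = 9.01/8.18 = 1.1015
L = ρ[1 − (K+1)ρ^K + Kρ^(K+1)] / [(1−ρ)(1−ρ^(K+1))]
Numerator: 1.1015·(1 − 8·1.966982 + 7·2.166566) = 0.473746
Denominator: (-0.1015)·(-1.166566) = 0.118368
L = 0.473746/0.118368 = 4.0023

Final: 4.0023


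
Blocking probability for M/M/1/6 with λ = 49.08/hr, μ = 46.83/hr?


ρ = λ/μ = 49.08/46.83 = 1.0480
P_K = (1−ρ)ρ^K/(1−ρ^(K+1)) = (-0.04805·1.325203)/(1 − 1.388874)
= -0.063671/-0.388874 = 0.163731

Final: 0.163731


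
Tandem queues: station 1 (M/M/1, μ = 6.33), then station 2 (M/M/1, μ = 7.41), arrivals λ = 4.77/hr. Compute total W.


Each node sees arrival rate λ = 4.77/hr (tandem ⇒ throughput preserved).
W₁ = 1/(μ₁−λ) = 1/(6.33−4.77) = 0.64103 hr
W₂ = 1/(μ₂−λ) = 1/(7.41−4.77) = 0.37879 hr
W_total = W₁ + W₂ = 0.64103 + 0.37879 = 1.01981 hr

Final: 1.01981 hr
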